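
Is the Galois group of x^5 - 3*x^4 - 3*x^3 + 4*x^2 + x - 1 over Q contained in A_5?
The polynomial is irreducible of degree 5 over Q. Its discriminant is 14641 = 121^2, a perfect square. A Galois group lies in the alternating group exactly when the discriminant is a square in Q, so the Galois group (C_5) is contained in A_5.

Yes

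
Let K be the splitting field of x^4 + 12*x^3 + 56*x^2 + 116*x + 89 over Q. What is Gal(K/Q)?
The polynomial is an irreducible quartic over Q and its discriminant is 2304 = 48^2, a perfect square, so the Galois group is contained in A_4. The resolvent cubic y^3 - 56*y^2 + 1036*y - 6336 splits completely over Q, which gives the Klein four-group V_4.

V_4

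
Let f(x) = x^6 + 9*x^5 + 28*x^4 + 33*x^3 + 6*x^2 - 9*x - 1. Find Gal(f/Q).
The polynomial f is an irreducible sextic over Q, so G = Gal(f/Q) is one of the 16 transitive subgroups 6T1, ..., 6T16 of S_6. The discriminant of f is 810448, which is not a perfect square, so G is not contained in A_6. The transitive groups of degree 6 not contained in A_6 are: C_6 (6T1, order 6), S_3 (6T2, order 6), D_6 (6T3, order 12), C_3 x S_3 (6T5, order 18), A_4 x C_2 (6T6, order 24), S_4 (6T8, order 24), S_3 x S_3 (6T9, order 36), S_4 x C_2 (6T11, order 48), (S_3 x S_3) : C_2 (6T13, order 72), PGL(2,5) (6T14, order 120), S_6 (6T16, order 720). By Dedekind's theorem, for a prime p not dividing disc(f) the degrees of the irreducible factors of f mod p form the cycle type of an element of G. Factoring f modulo the 23 such primes p <= 97 (skipping 2, 37, which divide the discriminant), each new pattern first appears at: mod 3: f = (x^3 + x^2 + x + 2)(x^3 + 2x^2 + x + 1), pattern 3+3; mod 5: f = (x^2 + 2x + 3)(x^2 + 3x + 3)(x^2 + 4x + 1), pattern 2+2+2; mod 67: f = (x + 4)(x + 20)(x + 32)(x + 38)(x + 50)(x + 66), pattern 1+1+1+1+1+1. No other pattern occurs in this range, so the set of observed cycle types is {3+3, 2+2+2, 1+1+1+1+1+1}. The candidates containing elements of all these cycle types are C_6 (6T1) of order 6, S_3 (6T2) of order 6, D_6 (6T3) of order 12, C_3 x S_3 (6T5) of order 18, A_4 x C_2 (6T6) of order 24, S_4 (6T8) of order 24, S_3 x S_3 (6T9) of order 36, S_4 x C_2 (6T11) of order 48, (S_3 x S_3) : C_2 (6T13) of order 72, PGL(2,5) (6T14) of order 120, S_6 (6T16) of order 720; the others are excluded. The observed types are precisely the cycle types that occur in S_3 (6T2). Each of the other remaining candidates has further cycle types, and by the Chebotarev density theorem the matching factorization patterns would occur for a proportion of primes equal to their share of the group: C_6 (6T1) additionally contains elements of type 6 (2 of its 6 elements, about 33% of primes); D_6 (6T3) additionally contains elements of type 6, 2+2+1+1 (5 of its 12 elements, about 42% of primes); C_3 x S_3 (6T5) additionally contains elements of type 6, 3+1+1+1 (10 of its 18 elements, about 56% of primes); A_4 x C_2 (6T6) additionally contains elements of type 6, 2+2+1+1, 2+1+1+1+1 (14 of its 24 elements, about 58% of primes); S_4 (6T8) additionally contains elements of type 4+1+1, 2+2+1+1 (9 of its 24 elements, about 38% of primes); S_3 x S_3 (6T9) additionally contains elements of type 6, 3+1+1+1, 2+2+1+1 (25 of its 36 elements, about 69% of primes); S_4 x C_2 (6T11) additionally contains elements of type 6, 4+2, 4+1+1, 2+2+1+1, 2+1+1+1+1 (32 of its 48 elements, about 67% of primes); (S_3 x S_3) : C_2 (6T13) additionally contains elements of type 6, 4+2, 3+2+1, 3+1+1+1, 2+2+1+1, 2+1+1+1+1 (61 of its 72 elements, about 85% of primes); PGL(2,5) (6T14) additionally contains elements of type 6, 5+1, 4+1+1, 2+2+1+1 (89 of its 120 elements, about 74% of primes); S_6 (6T16) additionally contains elements of type 6, 5+1, 4+2, 4+1+1, 3+2+1, 3+1+1+1, 2+2+1+1, 2+1+1+1+1 (664 of its 720 elements, about 92% of primes). None of the 23 primes tested shows any such pattern (for each of these groups the chance of that is below 10^-4), which rules them out. Hence G = S_3 (6T2), of order 6.

6T2: S_3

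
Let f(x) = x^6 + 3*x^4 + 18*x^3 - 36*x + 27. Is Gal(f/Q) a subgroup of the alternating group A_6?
No

The polynomial is irreducible of degree 6 over Q. Its discriminant is -28010528989632, which is not a perfect square. A Galois group lies in the alternating group exactly when the discriminant is a square in Q, so the Galois group (PGL(2,5)) is not contained in A_6.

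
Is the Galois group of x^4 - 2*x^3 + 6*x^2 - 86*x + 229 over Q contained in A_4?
Yes

The polynomial is irreducible of degree 4 over Q. Its discriminant is 1224440064 = 34992^2, a perfect square. A Galois group lies in the alternating group exactly when the discriminant is a square in Q, so the Galois group (V_4) is contained in A_4.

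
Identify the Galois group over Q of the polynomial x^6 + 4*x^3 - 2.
The polynomial f is an irreducible sextic over Q, so G = Gal(f/Q) is one of the 16 transitive subgroups 6T1, ..., 6T16 of S_6. The discriminant of f is 40310784, which is not a perfect square, so G is not contained in A_6. The transitive groups of degree 6 not contained in A_6 are: C_6 (6T1, order 6), S_3 (6T2, order 6), D_6 (6T3, order 12), C_3 x S_3 (6T5, order 18), A_4 x C_2 (6T6, order 24), S_4 (6T8, order 24), S_3 x S_3 (6T9, order 36), S_4 x C_2 (6T11, order 48), (S_3 x S_3) : C_2 (6T13, order 72), PGL(2,5) (6T14, order 120), S_6 (6T16, order 720). By Dedekind's theorem, for a prime p not dividing disc(f) the degrees of the irreducible factors of f mod p form the cycle type of an element of G. Factoring f modulo the 14 such primes p <= 53 (skipping 2, 3, which divide the discriminant), each new pattern first appears at: mod 5: f = (x + 1)(x + 2)(x^2 + 3x + 4)(x^2 + 4x + 1), pattern 2+2+1+1; mod 7: f = (x^6 + 4x^3 + 5), pattern 6; mod 19: f = (x + 4)(x + 6)(x + 9)(x^3 + 16), pattern 3+1+1+1; mod 31: f = (x^2 + 2x + 11)(x^2 + 10x + 27)(x^2 + 19x + 24), pattern 2+2+2; mod 43: f = (x^3 + 9)(x^3 + 38), pattern 3+3. No other pattern occurs in this range, so the set of observed cycle types is {2+2+1+1, 6, 3+1+1+1, 2+2+2, 3+3}. The candidates containing elements of all these cycle types are S_3 x S_3 (6T9) of order 36, (S_3 x S_3) : C_2 (6T13) of order 72, S_6 (6T16) of order 720; the others are excluded. The observed types are precisely the cycle types that occur in S_3 x S_3 (6T9) (apart from the identity). Each of the other remaining candidates has further cycle types, and by the Chebotarev density theorem the matching factorization patterns would occur for a proportion of primes equal to their share of the group: (S_3 x S_3) : C_2 (6T13) additionally contains elements of type 4+2, 3+2+1, 2+1+1+1+1 (36 of its 72 elements, about 50% of primes); S_6 (6T16) additionally contains elements of type 5+1, 4+2, 4+1+1, 3+2+1, 2+1+1+1+1 (459 of its 720 elements, about 64% of primes). None of the 14 primes tested shows any such pattern (for each of these groups the chance of that is below 10^-4), which rules them out. Hence G = S_3 x S_3 (6T9), of order 36.

S_3 x S_3, the direct product S_3 x S_3 in its degree-6 action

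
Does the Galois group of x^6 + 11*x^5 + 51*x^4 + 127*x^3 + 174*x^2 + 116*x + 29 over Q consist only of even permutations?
The polynomial is irreducible of degree 6 over Q. Its discriminant is 525625 = 725^2, a perfect square. A Galois group lies in the alternating group exactly when the discriminant is a square in Q, so the Galois group ((C_3 x C_3) : C_4) is contained in A_6.

Yes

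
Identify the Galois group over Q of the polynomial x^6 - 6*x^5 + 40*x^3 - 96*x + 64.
The polynomial f is an irreducible sextic over Q, so G = Gal(f/Q) is one of the 16 transitive subgroups 6T1, ..., 6T16 of S_6. The discriminant of f is -37572373905408, which is not a perfect square, so G is not contained in A_6. The transitive groups of degree 6 not contained in A_6 are: C_6 (6T1, order 6), S_3 (6T2, order 6), D_6 (6T3, order 12), C_3 x S_3 (6T5, order 18), A_4 x C_2 (6T6, order 24), S_4 (6T8, order 24), S_3 x S_3 (6T9, order 36), S_4 x C_2 (6T11, order 48), (S_3 x S_3) : C_2 (6T13, order 72), PGL(2,5) (6T14, order 120), S_6 (6T16, order 720). By Dedekind's theorem, for a prime p not dividing disc(f) the degrees of the irreducible factors of f mod p form the cycle type of an element of G. Factoring f modulo the 23 such primes p <= 97 (skipping 2, 3, which divide the discriminant), each new pattern first appears at: mod 5: f = (x^2 + 2x + 4)(x^2 + 3x + 3)(x^2 + 4x + 2), pattern 2+2+2; mod 7: f = (x^3 + 2x^2 + 5x + 1)(x^3 + 6x^2 + 4x + 1), pattern 3+3; mod 31: f = (x + 6)(x + 11)(x + 14)(x + 15)(x + 18)(x + 23), pattern 1+1+1+1+1+1. No other pattern occurs in this range, so the set of observed cycle types is {2+2+2, 3+3, 1+1+1+1+1+1}. The candidates containing elements of all these cycle types are C_6 (6T1) of order 6, S_3 (6T2) of order 6, D_6 (6T3) of order 12, C_3 x S_3 (6T5) of order 18, A_4 x C_2 (6T6) of order 24, S_4 (6T8) of order 24, S_3 x S_3 (6T9) of order 36, S_4 x C_2 (6T11) of order 48, (S_3 x S_3) : C_2 (6T13) of order 72, PGL(2,5) (6T14) of order 120, S_6 (6T16) of order 720; the others are excluded. The observed types are precisely the cycle types that occur in S_3 (6T2). Each of the other remaining candidates has further cycle types, and by the Chebotarev density theorem the matching factorization patterns would occur for a proportion of primes equal to their share of the group: C_6 (6T1) additionally contains elements of type 6 (2 of its 6 elements, about 33% of primes); D_6 (6T3) additionally contains elements of type 6, 2+2+1+1 (5 of its 12 elements, about 42% of primes); C_3 x S_3 (6T5) additionally contains elements of type 6, 3+1+1+1 (10 of its 18 elements, about 56% of primes); A_4 x C_2 (6T6) additionally contains elements of type 6, 2+2+1+1, 2+1+1+1+1 (14 of its 24 elements, about 58% of primes); S_4 (6T8) additionally contains elements of type 4+1+1, 2+2+1+1 (9 of its 24 elements, about 38% of primes); S_3 x S_3 (6T9) additionally contains elements of type 6, 3+1+1+1, 2+2+1+1 (25 of its 36 elements, about 69% of primes); S_4 x C_2 (6T11) additionally contains elements of type 6, 4+2, 4+1+1, 2+2+1+1, 2+1+1+1+1 (32 of its 48 elements, about 67% of primes); (S_3 x S_3) : C_2 (6T13) additionally contains elements of type 6, 4+2, 3+2+1, 3+1+1+1, 2+2+1+1, 2+1+1+1+1 (61 of its 72 elements, about 85% of primes); PGL(2,5) (6T14) additionally contains elements of type 6, 5+1, 4+1+1, 2+2+1+1 (89 of its 120 elements, about 74% of primes); S_6 (6T16) additionally contains elements of type 6, 5+1, 4+2, 4+1+1, 3+2+1, 3+1+1+1, 2+2+1+1, 2+1+1+1+1 (664 of its 720 elements, about 92% of primes). None of the 23 primes tested shows any such pattern (for each of these groups the chance of that is below 10^-4), which rules them out. Hence G = S_3 (6T2), of order 6.

S_3 (order 6)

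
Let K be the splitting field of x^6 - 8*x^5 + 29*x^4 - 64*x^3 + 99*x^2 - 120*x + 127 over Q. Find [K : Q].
The degree of the splitting field over Q equals the order of the Galois group, so first determine the group. The polynomial f is an irreducible sextic over Q, so G = Gal(f/Q) is one of the 16 transitive subgroups 6T1, ..., 6T16 of S_6. The discriminant of f is -18046378835968, which is not a perfect square, so G is not contained in A_6. The transitive groups of degree 6 not contained in A_6 are: C_6 (6T1, order 6), S_3 (6T2, order 6), D_6 (6T3, order 12), C_3 x S_3 (6T5, order 18), A_4 x C_2 (6T6, order 24), S_4 (6T8, order 24), S_3 x S_3 (6T9, order 36), S_4 x C_2 (6T11, order 48), (S_3 x S_3) : C_2 (6T13, order 72), PGL(2,5) (6T14, order 120), S_6 (6T16, order 720). By Dedekind's theorem, for a prime p not dividing disc(f) the degrees of the irreducible factors of f mod p form the cycle type of an element of G. Factoring f modulo the 37 such primes p <= 167 (skipping 2, 7, which divide the discriminant), each new pattern first appears at: mod 3: f = (x^6 + x^5 + 2x^4 + 2x^3 + 1), pattern 6; mod 11: f = (x^3 + 5x^2 + 2)(x^3 + 9x^2 + 6x + 3), pattern 3+3; mod 13: f = (x^2 + x + 2)(x^2 + 5x + 11)(x^2 + 12x + 4), pattern 2+2+2; mod 29: f = (x + 2)(x + 10)(x + 13)(x + 16)(x + 18)(x + 20), pattern 1+1+1+1+1+1. No other pattern occurs in this range, so the set of observed cycle types is {6, 3+3, 2+2+2, 1+1+1+1+1+1}. The candidates containing elements of all these cycle types are C_6 (6T1) of order 6, D_6 (6T3) of order 12, C_3 x S_3 (6T5) of order 18, A_4 x C_2 (6T6) of order 24, S_3 x S_3 (6T9) of order 36, S_4 x C_2 (6T11) of order 48, (S_3 x S_3) : C_2 (6T13) of order 72, PGL(2,5) (6T14) of order 120, S_6 (6T16) of order 720; the others are excluded. The observed types are precisely the cycle types that occur in C_6 (6T1). Each of the other remaining candidates has further cycle types, and by the Chebotarev density theorem the matching factorization patterns would occur for a proportion of primes equal to their share of the group: D_6 (6T3) additionally contains elements of type 2+2+1+1 (3 of its 12 elements, about 25% of primes); C_3 x S_3 (6T5) additionally contains elements of type 3+1+1+1 (4 of its 18 elements, about 22% of primes); A_4 x C_2 (6T6) additionally contains elements of type 2+2+1+1, 2+1+1+1+1 (6 of its 24 elements, about 25% of primes); S_3 x S_3 (6T9) additionally contains elements of type 3+1+1+1, 2+2+1+1 (13 of its 36 elements, about 36% of primes); S_4 x C_2 (6T11) additionally contains elements of type 4+2, 4+1+1, 2+2+1+1, 2+1+1+1+1 (24 of its 48 elements, about 50% of primes); (S_3 x S_3) : C_2 (6T13) additionally contains elements of type 4+2, 3+2+1, 3+1+1+1, 2+2+1+1, 2+1+1+1+1 (49 of its 72 elements, about 68% of primes); PGL(2,5) (6T14) additionally contains elements of type 5+1, 4+1+1, 2+2+1+1 (69 of its 120 elements, about 58% of primes); S_6 (6T16) additionally contains elements of type 5+1, 4+2, 4+1+1, 3+2+1, 3+1+1+1, 2+2+1+1, 2+1+1+1+1 (544 of its 720 elements, about 76% of primes). None of the 37 primes tested shows any such pattern (for each of these groups the chance of that is below 10^-4), which rules them out. Hence G = C_6 (6T1), of order 6. The Galois group C_6 (6T1) has order 6, so the splitting field has degree 6 over Q.

6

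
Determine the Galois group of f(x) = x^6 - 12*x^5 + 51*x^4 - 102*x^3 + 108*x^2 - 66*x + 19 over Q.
A_4 x C_2

The polynomial f is an irreducible sextic over Q, so G = Gal(f/Q) is one of the 16 transitive subgroups 6T1, ..., 6T16 of S_6. The discriminant of f is -151585344, which is not a perfect square, so G is not contained in A_6. The transitive groups of degree 6 not contained in A_6 are: C_6 (6T1, order 6), S_3 (6T2, order 6), D_6 (6T3, order 12), C_3 x S_3 (6T5, order 18), A_4 x C_2 (6T6, order 24), S_4 (6T8, order 24), S_3 x S_3 (6T9, order 36), S_4 x C_2 (6T11, order 48), (S_3 x S_3) : C_2 (6T13, order 72), PGL(2,5) (6T14, order 120), S_6 (6T16, order 720). By Dedekind's theorem, for a prime p not dividing disc(f) the degrees of the irreducible factors of f mod p form the cycle type of an element of G. Factoring f modulo the 33 such primes p <= 151 (skipping 2, 3, 19, which divide the discriminant), each new pattern first appears at: mod 5: f = (x^3 + x + 1)(x^3 + 3x^2 + 4), pattern 3+3; mod 7: f = (x^6 + 2x^5 + 2x^4 + 3x^3 + 3x^2 + 4x + 5), pattern 6; mod 17: f = (x + 10)(x + 14)(x^2 + 5x + 14)(x^2 + 10x + 14), pattern 2+2+1+1; mod 71: f = (x^2 + 7x + 70)(x^2 + 17x + 64)(x^2 + 35x + 23), pattern 2+2+2; mod 107: f = (x + 13)(x + 41)(x + 77)(x + 89)(x^2 + 89x + 73), pattern 2+1+1+1+1. No other pattern occurs in this range, so the set of observed cycle types is {3+3, 6, 2+2+1+1, 2+2+2, 2+1+1+1+1}. The candidates containing elements of all these cycle types are A_4 x C_2 (6T6) of order 24, S_4 x C_2 (6T11) of order 48, (S_3 x S_3) : C_2 (6T13) of order 72, S_6 (6T16) of order 720; the others are excluded. The observed types are precisely the cycle types that occur in A_4 x C_2 (6T6) (apart from the identity). Each of the other remaining candidates has further cycle types, and by the Chebotarev density theorem the matching factorization patterns would occur for a proportion of primes equal to their share of the group: S_4 x C_2 (6T11) additionally contains elements of type 4+2, 4+1+1 (12 of its 48 elements, about 25% of primes); (S_3 x S_3) : C_2 (6T13) additionally contains elements of type 4+2, 3+2+1, 3+1+1+1 (34 of its 72 elements, about 47% of primes); S_6 (6T16) additionally contains elements of type 5+1, 4+2, 4+1+1, 3+2+1, 3+1+1+1 (484 of its 720 elements, about 67% of primes). None of the 33 primes tested shows any such pattern (for each of these groups the chance of that is below 10^-4), which rules them out. Hence G = A_4 x C_2 (6T6), of order 24.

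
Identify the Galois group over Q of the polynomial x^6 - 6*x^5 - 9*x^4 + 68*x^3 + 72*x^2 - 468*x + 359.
A_4 x C_2

The polynomial f is an irreducible sextic over Q, so G = Gal(f/Q) is one of the 16 transitive subgroups 6T1, ..., 6T16 of S_6. The discriminant of f is -9221581132716096, which is not a perfect square, so G is not contained in A_6. The transitive groups of degree 6 not contained in A_6 are: C_6 (6T1, order 6), S_3 (6T2, order 6), D_6 (6T3, order 12), C_3 x S_3 (6T5, order 18), A_4 x C_2 (6T6, order 24), S_4 (6T8, order 24), S_3 x S_3 (6T9, order 36), S_4 x C_2 (6T11, order 48), (S_3 x S_3) : C_2 (6T13, order 72), PGL(2,5) (6T14, order 120), S_6 (6T16, order 720). By Dedekind's theorem, for a prime p not dividing disc(f) the degrees of the irreducible factors of f mod p form the cycle type of an element of G. Factoring f modulo the 33 such primes p <= 149 (skipping 2, 3, which divide the discriminant), each new pattern first appears at: mod 5: f = (x^3 + 2x + 1)(x^3 + 4x^2 + 4x + 4), pattern 3+3; mod 7: f = (x^6 + x^5 + 5x^4 + 5x^3 + 2x^2 + x + 2), pattern 6; mod 17: f = (x + 15)(x + 16)(x^2 + 4x + 14)(x^2 + 10x + 11), pattern 2+2+1+1; mod 19: f = (x + 3)(x + 12)(x + 15)(x + 16)(x^2 + 5x + 8), pattern 2+1+1+1+1; mod 71: f = (x^2 + 27x + 12)(x^2 + 47x + 32)(x^2 + 62x + 54), pattern 2+2+2. No other pattern occurs in this range, so the set of observed cycle types is {3+3, 6, 2+2+1+1, 2+1+1+1+1, 2+2+2}. The candidates containing elements of all these cycle types are A_4 x C_2 (6T6) of order 24, S_4 x C_2 (6T11) of order 48, (S_3 x S_3) : C_2 (6T13) of order 72, S_6 (6T16) of order 720; the others are excluded. The observed types are precisely the cycle types that occur in A_4 x C_2 (6T6) (apart from the identity). Each of the other remaining candidates has further cycle types, and by the Chebotarev density theorem the matching factorization patterns would occur for a proportion of primes equal to their share of the group: S_4 x C_2 (6T11) additionally contains elements of type 4+2, 4+1+1 (12 of its 48 elements, about 25% of primes); (S_3 x S_3) : C_2 (6T13) additionally contains elements of type 4+2, 3+2+1, 3+1+1+1 (34 of its 72 elements, about 47% of primes); S_6 (6T16) additionally contains elements of type 5+1, 4+2, 4+1+1, 3+2+1, 3+1+1+1 (484 of its 720 elements, about 67% of primes). None of the 33 primes tested shows any such pattern (for each of these groups the chance of that is below 10^-4), which rules them out. Hence G = A_4 x C_2 (6T6), of order 24.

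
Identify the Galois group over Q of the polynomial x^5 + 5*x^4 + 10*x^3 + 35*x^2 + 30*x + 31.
F_20 (also written F20)

The polynomial f is an irreducible quintic over Q, so G = Gal(f/Q) is a transitive subgroup of S_5: one of C_5 (5T1, order 5), D_5 (5T2, order 10), F_20 (5T3, order 20), A_5 (5T4, order 60) or S_5 (5T5, order 120). The discriminant of f is 12189453125, which is not a perfect square, so G is not contained in A_5. The transitive groups of degree 5 not contained in A_5 are: F_20 (5T3, order 20), S_5 (5T5, order 120). By Dedekind's theorem, for a prime p not dividing disc(f) the degrees of the irreducible factors of f mod p form the cycle type of an element of G. Factoring f modulo the 18 such primes p <= 67 (skipping 5, which divides the discriminant), each new pattern first appears at: mod 2: f = (x + 1)(x^4 + x + 1), pattern 4+1; mod 11: f = (x^5 + 5x^4 + 10x^3 + 2x^2 + 8x + 9), pattern 5; mod 19: f = (x + 5)(x^2 + 2x + 6)(x^2 + 17x + 8), pattern 2+2+1; mod 31: f = (x)(x + 7)(x + 9)(x + 25)(x + 26), pattern 1+1+1+1+1. No other pattern occurs in this range, so the set of observed cycle types is {4+1, 5, 2+2+1, 1+1+1+1+1}. The candidates containing elements of all these cycle types are F_20 (5T3) of order 20, S_5 (5T5) of order 120; the others are excluded. The observed types are precisely the cycle types that occur in F_20 (5T3). Each of the other remaining candidates has further cycle types, and by the Chebotarev density theorem the matching factorization patterns would occur for a proportion of primes equal to their share of the group: S_5 (5T5) additionally contains elements of type 3+2, 3+1+1, 2+1+1+1 (50 of its 120 elements, about 42% of primes). None of the 18 primes tested shows any such pattern (for each of these groups the chance of that is below 10^-4), which rules them out. Hence G = F_20 (5T3), of order 20.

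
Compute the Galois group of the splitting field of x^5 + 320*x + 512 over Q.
A_5 (also written A5)

The polynomial f is an irreducible quintic over Q, so G = Gal(f/Q) is a transitive subgroup of S_5: one of C_5 (5T1, order 5), D_5 (5T2, order 10), F_20 (5T3, order 20), A_5 (5T4, order 60) or S_5 (5T5, order 120). The discriminant of f is 1073741824000000 = 32768000^2, a perfect square, so G is contained in A_5. The transitive groups of degree 5 contained in A_5 are: C_5 (5T1, order 5), D_5 (5T2, order 10), A_5 (5T4, order 60). By Dedekind's theorem, for a prime p not dividing disc(f) the degrees of the irreducible factors of f mod p form the cycle type of an element of G. Factoring f modulo the 2 such primes p <= 7 (skipping 2, 5, which divide the discriminant), each new pattern first appears at: mod 3: f = (x^5 + 2x + 2), pattern 5; mod 7: f = (x + 4)(x + 6)(x^3 + 4x^2 + 6x + 5), pattern 3+1+1. No other pattern occurs in this range, so the set of observed cycle types is {5, 3+1+1}. Among the candidates above, the only group containing elements of all these cycle types is A_5 (5T4) — each of C_5 (5T1), D_5 (5T2) lacks at least one of them. Hence G = A_5 (5T4), of order 60.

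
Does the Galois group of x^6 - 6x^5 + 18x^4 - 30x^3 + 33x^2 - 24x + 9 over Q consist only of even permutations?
The polynomial is irreducible of degree 6 over Q. Its discriminant is -16003008, which is not a perfect square. A Galois group lies in the alternating group exactly when the discriminant is a square in Q, so the Galois group (PGL(2,5)) is not contained in A_6.

No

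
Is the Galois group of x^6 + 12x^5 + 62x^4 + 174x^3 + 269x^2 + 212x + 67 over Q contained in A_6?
The polynomial is irreducible of degree 6 over Q. Its discriminant is 276091456 = 16616^2, a perfect square. A Galois group lies in the alternating group exactly when the discriminant is a square in Q, so the Galois group (S_4) is contained in A_6.

Yes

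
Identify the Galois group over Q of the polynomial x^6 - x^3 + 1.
The polynomial f is an irreducible sextic over Q, so G = Gal(f/Q) is one of the 16 transitive subgroups 6T1, ..., 6T16 of S_6. The discriminant of f is -19683, which is not a perfect square, so G is not contained in A_6. The transitive groups of degree 6 not contained in A_6 are: C_6 (6T1, order 6), S_3 (6T2, order 6), D_6 (6T3, order 12), C_3 x S_3 (6T5, order 18), A_4 x C_2 (6T6, order 24), S_4 (6T8, order 24), S_3 x S_3 (6T9, order 36), S_4 x C_2 (6T11, order 48), (S_3 x S_3) : C_2 (6T13, order 72), PGL(2,5) (6T14, order 120), S_6 (6T16, order 720). By Dedekind's theorem, for a prime p not dividing disc(f) the degrees of the irreducible factors of f mod p form the cycle type of an element of G. Factoring f modulo the 37 such primes p <= 163 (skipping 3, which divides the discriminant), each new pattern first appears at: mod 2: f = (x^6 + x^3 + 1), pattern 6; mod 7: f = (x^3 + 2)(x^3 + 4), pattern 3+3; mod 17: f = (x^2 + 7x + 1)(x^2 + 13x + 1)(x^2 + 14x + 1), pattern 2+2+2; mod 19: f = (x + 4)(x + 5)(x + 6)(x + 9)(x + 16)(x + 17), pattern 1+1+1+1+1+1. No other pattern occurs in this range, so the set of observed cycle types is {6, 3+3, 2+2+2, 1+1+1+1+1+1}. The candidates containing elements of all these cycle types are C_6 (6T1) of order 6, D_6 (6T3) of order 12, C_3 x S_3 (6T5) of order 18, A_4 x C_2 (6T6) of order 24, S_3 x S_3 (6T9) of order 36, S_4 x C_2 (6T11) of order 48, (S_3 x S_3) : C_2 (6T13) of order 72, PGL(2,5) (6T14) of order 120, S_6 (6T16) of order 720; the others are excluded. The observed types are precisely the cycle types that occur in C_6 (6T1). Each of the other remaining candidates has further cycle types, and by the Chebotarev density theorem the matching factorization patterns would occur for a proportion of primes equal to their share of the group: D_6 (6T3) additionally contains elements of type 2+2+1+1 (3 of its 12 elements, about 25% of primes); C_3 x S_3 (6T5) additionally contains elements of type 3+1+1+1 (4 of its 18 elements, about 22% of primes); A_4 x C_2 (6T6) additionally contains elements of type 2+2+1+1, 2+1+1+1+1 (6 of its 24 elements, about 25% of primes); S_3 x S_3 (6T9) additionally contains elements of type 3+1+1+1, 2+2+1+1 (13 of its 36 elements, about 36% of primes); S_4 x C_2 (6T11) additionally contains elements of type 4+2, 4+1+1, 2+2+1+1, 2+1+1+1+1 (24 of its 48 elements, about 50% of primes); (S_3 x S_3) : C_2 (6T13) additionally contains elements of type 4+2, 3+2+1, 3+1+1+1, 2+2+1+1, 2+1+1+1+1 (49 of its 72 elements, about 68% of primes); PGL(2,5) (6T14) additionally contains elements of type 5+1, 4+1+1, 2+2+1+1 (69 of its 120 elements, about 58% of primes); S_6 (6T16) additionally contains elements of type 5+1, 4+2, 4+1+1, 3+2+1, 3+1+1+1, 2+2+1+1, 2+1+1+1+1 (544 of its 720 elements, about 76% of primes). None of the 37 primes tested shows any such pattern (for each of these groups the chance of that is below 10^-4), which rules them out. Hence G = C_6 (6T1), of order 6.

C_6, the cyclic group of order 6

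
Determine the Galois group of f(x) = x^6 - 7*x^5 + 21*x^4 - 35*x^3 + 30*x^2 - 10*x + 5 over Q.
(C_3 x C_3) : C_4 (also written G36+)

The polynomial f is an irreducible sextic over Q, so G = Gal(f/Q) is one of the 16 transitive subgroups 6T1, ..., 6T16 of S_6. The discriminant of f is 525625 = 725^2, a perfect square, so G is contained in A_6. The transitive groups of degree 6 contained in A_6 are: A_4 (6T4, order 12), S_4 (6T7, order 24), (C_3 x C_3) : C_4 (6T10, order 36), PSL(2,5) (6T12, order 60), A_6 (6T15, order 360). By Dedekind's theorem, for a prime p not dividing disc(f) the degrees of the irreducible factors of f mod p form the cycle type of an element of G. Factoring f modulo the 19 such primes p <= 73 (skipping 5, 29, which divide the discriminant), each new pattern first appears at: mod 2: f = (x^2 + x + 1)(x^4 + x + 1), pattern 4+2; mod 11: f = (x^3 + 2x + 9)(x^3 + 4x^2 + 8x + 3), pattern 3+3; mod 19: f = (x + 6)(x + 7)(x^2 + 5x + 12)(x^2 + 13x + 10), pattern 2+2+1+1; mod 61: f = (x + 18)(x + 25)(x + 32)(x^3 + 40x^2 + 14x + 47), pattern 3+1+1+1. No other pattern occurs in this range, so the set of observed cycle types is {4+2, 3+3, 2+2+1+1, 3+1+1+1}. The candidates containing elements of all these cycle types are (C_3 x C_3) : C_4 (6T10) of order 36, A_6 (6T15) of order 360; the others are excluded. The observed types are precisely the cycle types that occur in (C_3 x C_3) : C_4 (6T10) (apart from the identity). Each of the other remaining candidates has further cycle types, and by the Chebotarev density theorem the matching factorization patterns would occur for a proportion of primes equal to their share of the group: A_6 (6T15) additionally contains elements of type 5+1 (144 of its 360 elements, about 40% of primes). None of the 19 primes tested shows any such pattern (for each of these groups the chance of that is below 10^-4), which rules them out. Hence G = (C_3 x C_3) : C_4 (6T10), of order 36.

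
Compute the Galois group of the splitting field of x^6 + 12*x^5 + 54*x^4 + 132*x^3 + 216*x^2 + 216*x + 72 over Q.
The polynomial f is an irreducible sextic over Q, so G = Gal(f/Q) is one of the 16 transitive subgroups 6T1, ..., 6T16 of S_6. The discriminant of f is -1253826625536, which is not a perfect square, so G is not contained in A_6. The transitive groups of degree 6 not contained in A_6 are: C_6 (6T1, order 6), S_3 (6T2, order 6), D_6 (6T3, order 12), C_3 x S_3 (6T5, order 18), A_4 x C_2 (6T6, order 24), S_4 (6T8, order 24), S_3 x S_3 (6T9, order 36), S_4 x C_2 (6T11, order 48), (S_3 x S_3) : C_2 (6T13, order 72), PGL(2,5) (6T14, order 120), S_6 (6T16, order 720). By Dedekind's theorem, for a prime p not dividing disc(f) the degrees of the irreducible factors of f mod p form the cycle type of an element of G. Factoring f modulo the 33 such primes p <= 149 (skipping 2, 3, which divide the discriminant), each new pattern first appears at: mod 5: f = (x^3 + 2x + 1)(x^3 + 2x^2 + 2x + 2), pattern 3+3; mod 7: f = (x^6 + 5x^5 + 5x^4 + 6x^3 + 6x^2 + 6x + 2), pattern 6; mod 17: f = (x + 1)(x + 9)(x^2 + 7x + 1)(x^2 + 12x + 8), pattern 2+2+1+1; mod 19: f = (x + 4)(x + 6)(x + 13)(x + 18)(x^2 + 9x + 10), pattern 2+1+1+1+1; mod 71: f = (x^2 + 36x + 49)(x^2 + 54x + 24)(x^2 + 64x + 16), pattern 2+2+2. No other pattern occurs in this range, so the set of observed cycle types is {3+3, 6, 2+2+1+1, 2+1+1+1+1, 2+2+2}. The candidates containing elements of all these cycle types are A_4 x C_2 (6T6) of order 24, S_4 x C_2 (6T11) of order 48, (S_3 x S_3) : C_2 (6T13) of order 72, S_6 (6T16) of order 720; the others are excluded. The observed types are precisely the cycle types that occur in A_4 x C_2 (6T6) (apart from the identity). Each of the other remaining candidates has further cycle types, and by the Chebotarev density theorem the matching factorization patterns would occur for a proportion of primes equal to their share of the group: S_4 x C_2 (6T11) additionally contains elements of type 4+2, 4+1+1 (12 of its 48 elements, about 25% of primes); (S_3 x S_3) : C_2 (6T13) additionally contains elements of type 4+2, 3+2+1, 3+1+1+1 (34 of its 72 elements, about 47% of primes); S_6 (6T16) additionally contains elements of type 5+1, 4+2, 4+1+1, 3+2+1, 3+1+1+1 (484 of its 720 elements, about 67% of primes). None of the 33 primes tested shows any such pattern (for each of these groups the chance of that is below 10^-4), which rules them out. Hence G = A_4 x C_2 (6T6), of order 24.

A_4 x C_2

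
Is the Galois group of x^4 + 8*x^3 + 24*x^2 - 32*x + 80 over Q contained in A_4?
Yes

The polynomial is irreducible of degree 4 over Q. Its discriminant is 1358954496 = 36864^2, a perfect square. A Galois group lies in the alternating group exactly when the discriminant is a square in Q, so the Galois group (A_4) is contained in A_4.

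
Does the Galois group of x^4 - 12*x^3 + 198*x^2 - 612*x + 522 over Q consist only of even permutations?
The polynomial is irreducible of degree 4 over Q. Its discriminant is 19712160000 = 140400^2, a perfect square. A Galois group lies in the alternating group exactly when the discriminant is a square in Q, so the Galois group (V_4) is contained in A_4.

Yes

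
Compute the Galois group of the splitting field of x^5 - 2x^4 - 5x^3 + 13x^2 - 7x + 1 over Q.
The polynomial f is an irreducible quintic over Q, so G = Gal(f/Q) is a transitive subgroup of S_5: one of C_5 (5T1, order 5), D_5 (5T2, order 10), F_20 (5T3, order 20), A_5 (5T4, order 60) or S_5 (5T5, order 120). The discriminant of f is 14641 = 121^2, a perfect square, so G is contained in A_5. The transitive groups of degree 5 contained in A_5 are: C_5 (5T1, order 5), D_5 (5T2, order 10), A_5 (5T4, order 60). By Dedekind's theorem, for a prime p not dividing disc(f) the degrees of the irreducible factors of f mod p form the cycle type of an element of G. Factoring f modulo the 14 such primes p <= 47 (skipping 11, which divides the discriminant), each new pattern first appears at: mod 2: f = (x^5 + x^3 + x^2 + x + 1), pattern 5; mod 23: f = (x + 1)(x + 15)(x + 16)(x + 17)(x + 18), pattern 1+1+1+1+1. No other pattern occurs in this range, so the set of observed cycle types is {5, 1+1+1+1+1}. The candidates containing elements of all these cycle types are C_5 (5T1) of order 5, D_5 (5T2) of order 10, A_5 (5T4) of order 60; the others are excluded. The observed types are precisely the cycle types that occur in C_5 (5T1). Each of the other remaining candidates has further cycle types, and by the Chebotarev density theorem the matching factorization patterns would occur for a proportion of primes equal to their share of the group: D_5 (5T2) additionally contains elements of type 2+2+1 (5 of its 10 elements, about 50% of primes); A_5 (5T4) additionally contains elements of type 3+1+1, 2+2+1 (35 of its 60 elements, about 58% of primes). None of the 14 primes tested shows any such pattern (for each of these groups the chance of that is below 10^-4), which rules them out. Hence G = C_5 (5T1), of order 5.

C_5 (also written C5)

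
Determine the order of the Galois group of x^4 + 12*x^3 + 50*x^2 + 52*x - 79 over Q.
8

The degree of the splitting field over Q equals the order of the Galois group, so first determine the group. The polynomial is an irreducible quartic over Q and its discriminant is -18874368, which is not a perfect square, so the Galois group is not contained in A_4. The resolvent cubic y^3 - 50*y^2 + 940*y - 7128 has exactly one rational root, so the Galois group is C_4 or D_4. The quartic remains irreducible over Q(sqrt(disc)), so the group is D_4. The Galois group D_4 (4T3) has order 8, so the splitting field has degree 8 over Q.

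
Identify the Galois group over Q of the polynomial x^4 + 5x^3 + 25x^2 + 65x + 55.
C_4

The polynomial is an irreducible quartic over Q and its discriminant is 465125, which is not a perfect square, so the Galois group is not contained in A_4. The resolvent cubic y^3 - 25*y^2 + 105*y - 100 has exactly one rational root, so the Galois group is C_4 or D_4. The quartic becomes reducible over Q(sqrt(disc)), so the group is C_4.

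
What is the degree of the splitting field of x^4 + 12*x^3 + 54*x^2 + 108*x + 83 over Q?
8

The degree of the splitting field over Q equals the order of the Galois group, so first determine the group. The polynomial is an irreducible quartic over Q and its discriminant is 2048, which is not a perfect square, so the Galois group is not contained in A_4. The resolvent cubic y^3 - 54*y^2 + 964*y - 5688 has exactly one rational root, so the Galois group is C_4 or D_4. The quartic remains irreducible over Q(sqrt(disc)), so the group is D_4. The Galois group D_4 (4T3) has order 8, so the splitting field has degree 8 over Q.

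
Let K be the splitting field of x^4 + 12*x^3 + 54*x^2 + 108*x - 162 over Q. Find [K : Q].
The degree of the splitting field over Q equals the order of the Galois group, so first determine the group. The polynomial is an irreducible quartic over Q and its discriminant is -3673320192, which is not a perfect square, so the Galois group is not contained in A_4. The resolvent cubic y^3 - 54*y^2 + 1944*y - 23328 has exactly one rational root, so the Galois group is C_4 or D_4. The quartic remains irreducible over Q(sqrt(disc)), so the group is D_4. The Galois group D_4 (4T3) has order 8, so the splitting field has degree 8 over Q.

8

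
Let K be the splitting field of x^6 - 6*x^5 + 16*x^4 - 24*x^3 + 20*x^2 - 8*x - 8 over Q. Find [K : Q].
24

The degree of the splitting field over Q equals the order of the Galois group, so first determine the group. The polynomial f is an irreducible sextic over Q, so G = Gal(f/Q) is one of the 16 transitive subgroups 6T1, ..., 6T16 of S_6. The discriminant of f is 2267283456 = 47616^2, a perfect square, so G is contained in A_6. The transitive groups of degree 6 contained in A_6 are: A_4 (6T4, order 12), S_4 (6T7, order 24), (C_3 x C_3) : C_4 (6T10, order 36), PSL(2,5) (6T12, order 60), A_6 (6T15, order 360). By Dedekind's theorem, for a prime p not dividing disc(f) the degrees of the irreducible factors of f mod p form the cycle type of an element of G. Factoring f modulo the 79 such primes p <= 421 (skipping 2, 3, 31, which divide the discriminant), each new pattern first appears at: mod 5: f = (x^3 + 2x^2 + x + 3)(x^3 + 2x^2 + x + 4), pattern 3+3; mod 11: f = (x + 2)(x + 7)(x^2 + 3x + 8)(x^2 + 4x + 7), pattern 2+2+1+1; mod 13: f = (x^2 + 11x + 6)(x^4 + 9x^3 + 2x^2 + 4x + 3), pattern 4+2; mod 67: f = (x + 1)(x + 9)(x + 29)(x + 36)(x + 56)(x + 64), pattern 1+1+1+1+1+1. No other pattern occurs in this range, so the set of observed cycle types is {3+3, 2+2+1+1, 4+2, 1+1+1+1+1+1}. The candidates containing elements of all these cycle types are S_4 (6T7) of order 24, (C_3 x C_3) : C_4 (6T10) of order 36, A_6 (6T15) of order 360; the others are excluded. The observed types are precisely the cycle types that occur in S_4 (6T7). Each of the other remaining candidates has further cycle types, and by the Chebotarev density theorem the matching factorization patterns would occur for a proportion of primes equal to their share of the group: (C_3 x C_3) : C_4 (6T10) additionally contains elements of type 3+1+1+1 (4 of its 36 elements, about 11% of primes); A_6 (6T15) additionally contains elements of type 5+1, 3+1+1+1 (184 of its 360 elements, about 51% of primes). None of the 79 primes tested shows any such pattern (for each of these groups the chance of that is below 10^-4), which rules them out. Hence G = S_4 (6T7), of order 24. The Galois group S_4 (6T7) has order 24, so the splitting field has degree 24 over Q.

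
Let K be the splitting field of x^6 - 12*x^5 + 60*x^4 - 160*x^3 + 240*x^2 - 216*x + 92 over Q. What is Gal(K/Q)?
A_6, the alternating group on 6 letters

The polynomial f is an irreducible sextic over Q, so G = Gal(f/Q) is one of the 16 transitive subgroups 6T1, ..., 6T16 of S_6. The discriminant of f is 746496000000 = 864000^2, a perfect square, so G is contained in A_6. The transitive groups of degree 6 contained in A_6 are: A_4 (6T4, order 12), S_4 (6T7, order 24), (C_3 x C_3) : C_4 (6T10, order 36), PSL(2,5) (6T12, order 60), A_6 (6T15, order 360). By Dedekind's theorem, for a prime p not dividing disc(f) the degrees of the irreducible factors of f mod p form the cycle type of an element of G. Factoring f modulo the 6 such primes p <= 23 (skipping 2, 3, 5, which divide the discriminant), each new pattern first appears at: mod 7: f = (x + 2)(x^5 + 4x^3 + 2x + 4), pattern 5+1; mod 23: f = (x)(x + 9)(x + 14)(x^3 + 11x^2 + 3x + 18), pattern 3+1+1+1. No other pattern occurs in this range, so the set of observed cycle types is {5+1, 3+1+1+1}. Among the candidates above, the only group containing elements of all these cycle types is A_6 (6T15) — each of A_4 (6T4), S_4 (6T7), (C_3 x C_3) : C_4 (6T10), PSL(2,5) (6T12) lacks at least one of them. Hence G = A_6 (6T15), of order 360.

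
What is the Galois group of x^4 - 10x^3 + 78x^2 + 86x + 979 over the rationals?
A_4 (also written A4)

The polynomial is an irreducible quartic over Q and its discriminant is 1214950653504 = 1102248^2, a perfect square, so the Galois group is contained in A_4. The resolvent cubic y^3 - 78*y^2 - 4776*y + 200152 is irreducible over Q. An irreducible resolvent with square discriminant gives A_4.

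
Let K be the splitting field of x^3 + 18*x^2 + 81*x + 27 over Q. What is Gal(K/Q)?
C_3

The polynomial is an irreducible cubic over Q and its discriminant is 59049 = 243^2, a perfect square. For an irreducible cubic, a square discriminant forces the Galois group to be A_3, the cyclic group of order 3.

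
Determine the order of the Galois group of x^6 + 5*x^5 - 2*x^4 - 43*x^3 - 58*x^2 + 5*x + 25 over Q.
6

The degree of the splitting field over Q equals the order of the Galois group, so first determine the group. The polynomial f is an irreducible sextic over Q, so G = Gal(f/Q) is one of the 16 transitive subgroups 6T1, ..., 6T16 of S_6. The discriminant of f is 324179200, which is not a perfect square, so G is not contained in A_6. The transitive groups of degree 6 not contained in A_6 are: C_6 (6T1, order 6), S_3 (6T2, order 6), D_6 (6T3, order 12), C_3 x S_3 (6T5, order 18), A_4 x C_2 (6T6, order 24), S_4 (6T8, order 24), S_3 x S_3 (6T9, order 36), S_4 x C_2 (6T11, order 48), (S_3 x S_3) : C_2 (6T13, order 72), PGL(2,5) (6T14, order 120), S_6 (6T16, order 720). By Dedekind's theorem, for a prime p not dividing disc(f) the degrees of the irreducible factors of f mod p form the cycle type of an element of G. Factoring f modulo the 23 such primes p <= 101 (skipping 2, 5, 37, which divide the discriminant), each new pattern first appears at: mod 3: f = (x^3 + 2x + 2)(x^3 + 2x^2 + 2x + 2), pattern 3+3; mod 13: f = (x^2 + 2x + 7)(x^2 + 8x + 1)(x^2 + 8x + 11), pattern 2+2+2; mod 67: f = (x + 14)(x + 41)(x + 44)(x + 47)(x + 61)(x + 66), pattern 1+1+1+1+1+1. No other pattern occurs in this range, so the set of observed cycle types is {3+3, 2+2+2, 1+1+1+1+1+1}. The candidates containing elements of all these cycle types are C_6 (6T1) of order 6, S_3 (6T2) of order 6, D_6 (6T3) of order 12, C_3 x S_3 (6T5) of order 18, A_4 x C_2 (6T6) of order 24, S_4 (6T8) of order 24, S_3 x S_3 (6T9) of order 36, S_4 x C_2 (6T11) of order 48, (S_3 x S_3) : C_2 (6T13) of order 72, PGL(2,5) (6T14) of order 120, S_6 (6T16) of order 720; the others are excluded. The observed types are precisely the cycle types that occur in S_3 (6T2). Each of the other remaining candidates has further cycle types, and by the Chebotarev density theorem the matching factorization patterns would occur for a proportion of primes equal to their share of the group: C_6 (6T1) additionally contains elements of type 6 (2 of its 6 elements, about 33% of primes); D_6 (6T3) additionally contains elements of type 6, 2+2+1+1 (5 of its 12 elements, about 42% of primes); C_3 x S_3 (6T5) additionally contains elements of type 6, 3+1+1+1 (10 of its 18 elements, about 56% of primes); A_4 x C_2 (6T6) additionally contains elements of type 6, 2+2+1+1, 2+1+1+1+1 (14 of its 24 elements, about 58% of primes); S_4 (6T8) additionally contains elements of type 4+1+1, 2+2+1+1 (9 of its 24 elements, about 38% of primes); S_3 x S_3 (6T9) additionally contains elements of type 6, 3+1+1+1, 2+2+1+1 (25 of its 36 elements, about 69% of primes); S_4 x C_2 (6T11) additionally contains elements of type 6, 4+2, 4+1+1, 2+2+1+1, 2+1+1+1+1 (32 of its 48 elements, about 67% of primes); (S_3 x S_3) : C_2 (6T13) additionally contains elements of type 6, 4+2, 3+2+1, 3+1+1+1, 2+2+1+1, 2+1+1+1+1 (61 of its 72 elements, about 85% of primes); PGL(2,5) (6T14) additionally contains elements of type 6, 5+1, 4+1+1, 2+2+1+1 (89 of its 120 elements, about 74% of primes); S_6 (6T16) additionally contains elements of type 6, 5+1, 4+2, 4+1+1, 3+2+1, 3+1+1+1, 2+2+1+1, 2+1+1+1+1 (664 of its 720 elements, about 92% of primes). None of the 23 primes tested shows any such pattern (for each of these groups the chance of that is below 10^-4), which rules them out. Hence G = S_3 (6T2), of order 6. The Galois group S_3 (6T2) has order 6, so the splitting field has degree 6 over Q.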